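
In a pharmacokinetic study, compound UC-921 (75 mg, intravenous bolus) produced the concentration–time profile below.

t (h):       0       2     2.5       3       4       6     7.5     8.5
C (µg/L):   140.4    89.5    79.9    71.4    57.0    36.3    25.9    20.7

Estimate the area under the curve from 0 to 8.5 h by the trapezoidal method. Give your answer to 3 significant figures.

Trapezoidal AUC_0→8.5:
  [0→2]: (140.4+89.5)/2 × 2 = 229.9
  [2→2.5]: (89.5+79.9)/2 × 0.5 = 42.35
  [2.5→3]: (79.9+71.4)/2 × 0.5 = 37.825
  [3→4]: (71.4+57.0)/2 × 1 = 64.2
  [4→6]: (57.0+36.3)/2 × 2 = 93.3
  [6→7.5]: (36.3+25.9)/2 × 1.5 = 46.65
  [7.5→8.5]: (25.9+20.7)/2 × 1 = 23.3
  Sum = 537.525 µg/L·h

AUC = 538 µg/L·h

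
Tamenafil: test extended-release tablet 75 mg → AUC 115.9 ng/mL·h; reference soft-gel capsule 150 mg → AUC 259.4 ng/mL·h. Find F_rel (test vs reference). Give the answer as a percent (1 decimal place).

F_rel = (AUC_test/D_test) / (AUC_ref/D_ref)
      = (115.9/75) / (259.4/150)
      = 1.54533 / 1.72933 = 0.8936 = 89.36%

F_rel = 89.4%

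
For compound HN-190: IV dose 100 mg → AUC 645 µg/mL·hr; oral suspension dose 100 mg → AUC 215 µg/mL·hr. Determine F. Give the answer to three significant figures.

F = (AUC_ev / D_ev) / (AUC_iv / D_iv)
  = (215/100) / (645/100)
  = 2.15 / 6.45 = 0.3333

F = 0.333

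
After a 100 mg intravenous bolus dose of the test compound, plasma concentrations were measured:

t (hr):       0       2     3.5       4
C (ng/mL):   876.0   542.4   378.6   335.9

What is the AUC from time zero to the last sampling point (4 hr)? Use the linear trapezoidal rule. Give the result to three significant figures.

Trapezoidal AUC_0→4:
  [0→2]: (876.0+542.4)/2 × 2 = 1418.4
  [2→3.5]: (542.4+378.6)/2 × 1.5 = 690.75
  [3.5→4]: (378.6+335.9)/2 × 0.5 = 178.625
  Sum = 2287.775 ng/mL·hr

AUC = 2290 ng/mL·hr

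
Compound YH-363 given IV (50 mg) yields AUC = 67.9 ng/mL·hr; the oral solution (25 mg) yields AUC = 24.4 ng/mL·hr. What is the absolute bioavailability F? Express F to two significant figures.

F = (AUC_ev / D_ev) / (AUC_iv / D_iv)
  = (24.4/25) / (67.9/50)
  = 0.976 / 1.358 = 0.7187

F = 0.72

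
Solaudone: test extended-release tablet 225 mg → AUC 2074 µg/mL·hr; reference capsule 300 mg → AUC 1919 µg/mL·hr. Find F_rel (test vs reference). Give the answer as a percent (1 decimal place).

F_rel = 144.1%

F_rel = (AUC_test/D_test) / (AUC_ref/D_ref)
      = (2074/225) / (1919/300)
      = 9.21778 / 6.39667 = 1.4410 = 144.10%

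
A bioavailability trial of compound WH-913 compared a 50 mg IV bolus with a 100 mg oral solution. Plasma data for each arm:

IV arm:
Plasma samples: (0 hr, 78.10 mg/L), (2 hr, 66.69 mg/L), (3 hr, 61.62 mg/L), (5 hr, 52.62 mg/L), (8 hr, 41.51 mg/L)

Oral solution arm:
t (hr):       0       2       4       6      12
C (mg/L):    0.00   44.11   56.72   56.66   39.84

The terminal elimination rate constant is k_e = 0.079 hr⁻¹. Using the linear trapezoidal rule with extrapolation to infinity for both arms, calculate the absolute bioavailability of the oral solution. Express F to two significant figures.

F = 0.53

Trapezoidal AUC_0→8 (IV):
  [0→2]: (78.10+66.69)/2 × 2 = 144.79
  [2→3]: (66.69+61.62)/2 × 1 = 64.155
  [3→5]: (61.62+52.62)/2 × 2 = 114.24
  [5→8]: (52.62+41.51)/2 × 3 = 141.195
  Sum = 464.38 mg/L·hr
IV tail: 41.51/0.079 = 525.443; AUC_iv,0→∞ = 464.38 + 525.443 = 989.823 mg/L·hr
Trapezoidal AUC_0→12 (oral solution):
  [0→2]: (0.00+44.11)/2 × 2 = 44.11
  [2→4]: (44.11+56.72)/2 × 2 = 100.83
  [4→6]: (56.72+56.66)/2 × 2 = 113.38
  [6→12]: (56.66+39.84)/2 × 6 = 289.5
  Sum = 547.82 mg/L·hr
oral solution tail: 39.84/0.079 = 504.304; AUC_ev,0→∞ = 547.82 + 504.304 = 1052.124 mg/L·hr
F = (AUC_ev/D_ev)/(AUC_iv/D_iv) = (1052.124/100)/(989.823/50) = 10.52124/19.79646 = 0.5315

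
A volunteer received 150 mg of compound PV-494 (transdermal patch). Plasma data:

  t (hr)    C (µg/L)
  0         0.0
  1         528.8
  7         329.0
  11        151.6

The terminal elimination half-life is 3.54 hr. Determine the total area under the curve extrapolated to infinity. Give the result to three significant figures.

Trapezoidal AUC_0→11:
  [0→1]: (0.0+528.8)/2 × 1 = 264.4
  [1→7]: (528.8+329.0)/2 × 6 = 2573.4
  [7→11]: (329.0+151.6)/2 × 4 = 961.2
  Sum = 3799.0 µg/L·hr
k_e = ln2 / t½ = 0.693147 / 3.54 = 0.1958 hr^-1
Extrapolated tail: C_last / k_e = 151.6 / 0.1958 = 774.259
AUC_0→∞ = 3799.0 + 774.259 = 4573.259 µg/L·hr

AUC = 4570 µg/L·hr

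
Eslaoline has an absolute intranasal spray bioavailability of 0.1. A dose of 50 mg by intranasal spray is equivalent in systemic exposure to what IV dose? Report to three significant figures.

Systemic exposure from an extravascular dose = F × D_ev, so the equivalent IV dose is F × D_ev.
D_iv = F × D_ev = 0.1 × 50 = 5 mg

D_iv = 5.00 mg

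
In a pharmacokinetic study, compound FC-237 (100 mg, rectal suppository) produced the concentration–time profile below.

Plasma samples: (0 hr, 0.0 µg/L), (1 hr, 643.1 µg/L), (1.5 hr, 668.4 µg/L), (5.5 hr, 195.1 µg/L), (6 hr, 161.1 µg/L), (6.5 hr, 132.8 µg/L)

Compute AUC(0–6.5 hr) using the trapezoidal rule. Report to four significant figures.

Trapezoidal AUC_0→6.5:
  [0→1]: (0.0+643.1)/2 × 1 = 321.55
  [1→1.5]: (643.1+668.4)/2 × 0.5 = 327.875
  [1.5→5.5]: (668.4+195.1)/2 × 4 = 1727.0
  [5.5→6]: (195.1+161.1)/2 × 0.5 = 89.05
  [6→6.5]: (161.1+132.8)/2 × 0.5 = 73.475
  Sum = 2538.95 µg/L·hr

AUC = 2539 µg/L·hr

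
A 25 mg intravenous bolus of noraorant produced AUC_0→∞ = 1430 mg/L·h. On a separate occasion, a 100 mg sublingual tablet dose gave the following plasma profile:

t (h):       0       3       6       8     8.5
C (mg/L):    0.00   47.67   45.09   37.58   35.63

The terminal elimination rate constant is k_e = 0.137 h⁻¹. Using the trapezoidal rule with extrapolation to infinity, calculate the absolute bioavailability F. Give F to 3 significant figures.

F = 0.0999

Trapezoidal AUC_0→8.5 (sublingual tablet):
  [0→3]: (0.00+47.67)/2 × 3 = 71.505
  [3→6]: (47.67+45.09)/2 × 3 = 139.14
  [6→8]: (45.09+37.58)/2 × 2 = 82.67
  [8→8.5]: (37.58+35.63)/2 × 0.5 = 18.3025
  Sum = 311.6175 mg/L·h
Tail: C_last/k_e = 35.63/0.137 = 260.073
AUC_0→∞ (sublingual tablet) = 311.6175 + 260.073 = 571.6905 mg/L·h
F = (AUC_ev/D_ev)/(AUC_iv/D_iv) = (571.6905/100)/(1430/25) = 5.716905/57.2 = 0.0999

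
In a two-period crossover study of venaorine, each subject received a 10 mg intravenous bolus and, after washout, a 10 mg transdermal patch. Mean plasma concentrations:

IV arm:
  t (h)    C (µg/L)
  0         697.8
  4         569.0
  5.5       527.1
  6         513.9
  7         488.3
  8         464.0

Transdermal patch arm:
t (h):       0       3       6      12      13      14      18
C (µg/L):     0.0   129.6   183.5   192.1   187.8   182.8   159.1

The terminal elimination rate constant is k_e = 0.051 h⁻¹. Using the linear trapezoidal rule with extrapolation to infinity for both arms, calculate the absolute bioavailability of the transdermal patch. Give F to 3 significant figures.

F = 0.436

Trapezoidal AUC_0→8 (IV):
  [0→4]: (697.8+569.0)/2 × 4 = 2533.6
  [4→5.5]: (569.0+527.1)/2 × 1.5 = 822.075
  [5.5→6]: (527.1+513.9)/2 × 0.5 = 260.25
  [6→7]: (513.9+488.3)/2 × 1 = 501.1
  [7→8]: (488.3+464.0)/2 × 1 = 476.15
  Sum = 4593.175 µg/L·h
IV tail: 464.0/0.051 = 9098.039; AUC_iv,0→∞ = 4593.175 + 9098.039 = 13691.214 µg/L·h
Trapezoidal AUC_0→18 (transdermal patch):
  [0→3]: (0.0+129.6)/2 × 3 = 194.4
  [3→6]: (129.6+183.5)/2 × 3 = 469.65
  [6→12]: (183.5+192.1)/2 × 6 = 1126.8
  [12→13]: (192.1+187.8)/2 × 1 = 189.95
  [13→14]: (187.8+182.8)/2 × 1 = 185.3
  [14→18]: (182.8+159.1)/2 × 4 = 683.8
  Sum = 2849.9 µg/L·h
transdermal patch tail: 159.1/0.051 = 3119.608; AUC_ev,0→∞ = 2849.9 + 3119.608 = 5969.508 µg/L·h
F = (AUC_ev/D_ev)/(AUC_iv/D_iv) = (5969.508/10)/(13691.214/10) = 596.9508/1369.1214 = 0.4360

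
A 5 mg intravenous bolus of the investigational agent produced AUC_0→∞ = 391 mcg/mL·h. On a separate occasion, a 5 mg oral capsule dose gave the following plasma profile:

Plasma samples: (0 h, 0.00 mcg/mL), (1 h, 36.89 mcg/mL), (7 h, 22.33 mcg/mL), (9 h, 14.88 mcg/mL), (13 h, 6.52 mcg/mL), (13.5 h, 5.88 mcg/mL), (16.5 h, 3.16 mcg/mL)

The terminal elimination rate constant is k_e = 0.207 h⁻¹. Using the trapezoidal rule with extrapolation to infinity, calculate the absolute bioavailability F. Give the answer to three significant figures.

F = 0.788

Trapezoidal AUC_0→16.5 (oral capsule):
  [0→1]: (0.00+36.89)/2 × 1 = 18.445
  [1→7]: (36.89+22.33)/2 × 6 = 177.66
  [7→9]: (22.33+14.88)/2 × 2 = 37.21
  [9→13]: (14.88+6.52)/2 × 4 = 42.8
  [13→13.5]: (6.52+5.88)/2 × 0.5 = 3.1
  [13.5→16.5]: (5.88+3.16)/2 × 3 = 13.56
  Sum = 292.775 mcg/mL·h
Tail: C_last/k_e = 3.16/0.207 = 15.266
AUC_0→∞ (oral capsule) = 292.775 + 15.266 = 308.041 mcg/mL·h
F = (AUC_ev/D_ev)/(AUC_iv/D_iv) = (308.041/5)/(391/5) = 61.6082/78.2 = 0.7878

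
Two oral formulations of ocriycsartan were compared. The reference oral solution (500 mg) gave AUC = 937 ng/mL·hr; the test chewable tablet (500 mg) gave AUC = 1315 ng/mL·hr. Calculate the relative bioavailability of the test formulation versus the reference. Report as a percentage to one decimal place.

F_rel = (AUC_test/D_test) / (AUC_ref/D_ref)
      = (1315/500) / (937/500)
      = 2.63 / 1.874 = 1.4034 = 140.34%

F_rel = 140.3%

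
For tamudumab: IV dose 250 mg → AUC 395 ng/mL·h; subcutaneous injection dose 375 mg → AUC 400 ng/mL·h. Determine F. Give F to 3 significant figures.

F = 0.675

F = (AUC_ev / D_ev) / (AUC_iv / D_iv)
  = (400/375) / (395/250)
  = 1.06667 / 1.58 = 0.6751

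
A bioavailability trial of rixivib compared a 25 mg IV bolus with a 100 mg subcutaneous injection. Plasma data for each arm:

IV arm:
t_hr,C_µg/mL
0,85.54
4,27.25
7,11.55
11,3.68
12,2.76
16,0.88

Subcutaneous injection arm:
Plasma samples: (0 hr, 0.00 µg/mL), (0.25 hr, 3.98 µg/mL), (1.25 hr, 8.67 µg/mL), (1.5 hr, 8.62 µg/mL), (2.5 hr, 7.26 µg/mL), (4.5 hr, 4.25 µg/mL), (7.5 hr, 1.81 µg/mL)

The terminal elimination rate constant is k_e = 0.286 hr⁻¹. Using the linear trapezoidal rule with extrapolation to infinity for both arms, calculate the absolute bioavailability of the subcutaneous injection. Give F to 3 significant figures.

F = 0.0334

Trapezoidal AUC_0→16 (IV):
  [0→4]: (85.54+27.25)/2 × 4 = 225.58
  [4→7]: (27.25+11.55)/2 × 3 = 58.2
  [7→11]: (11.55+3.68)/2 × 4 = 30.46
  [11→12]: (3.68+2.76)/2 × 1 = 3.22
  [12→16]: (2.76+0.88)/2 × 4 = 7.28
  Sum = 324.74 µg/mL·hr
IV tail: 0.88/0.286 = 3.077; AUC_iv,0→∞ = 324.74 + 3.077 = 327.817 µg/mL·hr
Trapezoidal AUC_0→7.5 (subcutaneous injection):
  [0→0.25]: (0.00+3.98)/2 × 0.25 = 0.4975
  [0.25→1.25]: (3.98+8.67)/2 × 1 = 6.325
  [1.25→1.5]: (8.67+8.62)/2 × 0.25 = 2.16125
  [1.5→2.5]: (8.62+7.26)/2 × 1 = 7.94
  [2.5→4.5]: (7.26+4.25)/2 × 2 = 11.51
  [4.5→7.5]: (4.25+1.81)/2 × 3 = 9.09
  Sum = 37.52375 µg/mL·hr
subcutaneous injection tail: 1.81/0.286 = 6.329; AUC_ev,0→∞ = 37.52375 + 6.329 = 43.85275 µg/mL·hr
F = (AUC_ev/D_ev)/(AUC_iv/D_iv) = (43.85275/100)/(327.817/25) = 0.4385275/13.11268 = 0.0334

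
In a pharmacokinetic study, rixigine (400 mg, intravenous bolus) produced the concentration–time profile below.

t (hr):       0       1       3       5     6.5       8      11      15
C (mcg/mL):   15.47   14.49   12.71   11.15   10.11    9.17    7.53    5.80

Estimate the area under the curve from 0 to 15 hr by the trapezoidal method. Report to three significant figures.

AUC = 148 mcg/mL·hr

Trapezoidal AUC_0→15:
  [0→1]: (15.47+14.49)/2 × 1 = 14.98
  [1→3]: (14.49+12.71)/2 × 2 = 27.2
  [3→5]: (12.71+11.15)/2 × 2 = 23.86
  [5→6.5]: (11.15+10.11)/2 × 1.5 = 15.945
  [6.5→8]: (10.11+9.17)/2 × 1.5 = 14.46
  [8→11]: (9.17+7.53)/2 × 3 = 25.05
  [11→15]: (7.53+5.80)/2 × 4 = 26.66
  Sum = 148.155 mcg/mL·hr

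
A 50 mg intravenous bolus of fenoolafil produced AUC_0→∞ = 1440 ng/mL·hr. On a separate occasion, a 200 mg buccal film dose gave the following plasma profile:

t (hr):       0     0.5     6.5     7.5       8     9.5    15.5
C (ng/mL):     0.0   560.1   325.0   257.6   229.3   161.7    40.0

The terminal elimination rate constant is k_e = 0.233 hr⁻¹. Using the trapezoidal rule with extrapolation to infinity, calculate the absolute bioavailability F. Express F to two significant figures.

Trapezoidal AUC_0→15.5 (buccal film):
  [0→0.5]: (0.0+560.1)/2 × 0.5 = 140.025
  [0.5→6.5]: (560.1+325.0)/2 × 6 = 2655.3
  [6.5→7.5]: (325.0+257.6)/2 × 1 = 291.3
  [7.5→8]: (257.6+229.3)/2 × 0.5 = 121.725
  [8→9.5]: (229.3+161.7)/2 × 1.5 = 293.25
  [9.5→15.5]: (161.7+40.0)/2 × 6 = 605.1
  Sum = 4106.7 ng/mL·hr
Tail: C_last/k_e = 40.0/0.233 = 171.674
AUC_0→∞ (buccal film) = 4106.7 + 171.674 = 4278.374 ng/mL·hr
F = (AUC_ev/D_ev)/(AUC_iv/D_iv) = (4278.374/200)/(1440/50) = 21.39187/28.8 = 0.7428

F = 0.74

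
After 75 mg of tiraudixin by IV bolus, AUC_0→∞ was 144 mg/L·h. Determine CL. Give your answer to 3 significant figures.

CL = Dose_iv / AUC_0→∞
   = 75 / 144 = 0.520833 L/h

CL = 0.521 L/h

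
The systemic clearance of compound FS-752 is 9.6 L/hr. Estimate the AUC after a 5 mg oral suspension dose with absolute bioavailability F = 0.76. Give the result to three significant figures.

AUC_0→∞ = F × Dose / CL
        = 0.76 × 5 / 9.6 = 0.395833 mg/L·hr

AUC = 0.396 mg/L·hr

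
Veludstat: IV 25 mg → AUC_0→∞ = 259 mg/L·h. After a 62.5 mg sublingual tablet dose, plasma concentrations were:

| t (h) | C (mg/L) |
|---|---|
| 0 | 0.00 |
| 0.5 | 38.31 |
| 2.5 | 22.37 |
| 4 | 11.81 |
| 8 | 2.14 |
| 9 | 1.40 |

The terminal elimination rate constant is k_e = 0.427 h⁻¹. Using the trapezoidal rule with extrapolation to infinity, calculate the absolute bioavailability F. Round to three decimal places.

Trapezoidal AUC_0→9 (sublingual tablet):
  [0→0.5]: (0.00+38.31)/2 × 0.5 = 9.5775
  [0.5→2.5]: (38.31+22.37)/2 × 2 = 60.68
  [2.5→4]: (22.37+11.81)/2 × 1.5 = 25.635
  [4→8]: (11.81+2.14)/2 × 4 = 27.9
  [8→9]: (2.14+1.40)/2 × 1 = 1.77
  Sum = 125.5625 mg/L·h
Tail: C_last/k_e = 1.40/0.427 = 3.279
AUC_0→∞ (sublingual tablet) = 125.5625 + 3.279 = 128.8415 mg/L·h
F = (AUC_ev/D_ev)/(AUC_iv/D_iv) = (128.8415/62.5)/(259/25) = 2.061464/10.36 = 0.1990

F = 0.199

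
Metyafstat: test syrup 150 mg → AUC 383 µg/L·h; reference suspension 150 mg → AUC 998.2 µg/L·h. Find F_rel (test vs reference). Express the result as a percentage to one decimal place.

F_rel = (AUC_test/D_test) / (AUC_ref/D_ref)
      = (383/150) / (998.2/150)
      = 2.55333 / 6.65467 = 0.3837 = 38.37%

F_rel = 38.4%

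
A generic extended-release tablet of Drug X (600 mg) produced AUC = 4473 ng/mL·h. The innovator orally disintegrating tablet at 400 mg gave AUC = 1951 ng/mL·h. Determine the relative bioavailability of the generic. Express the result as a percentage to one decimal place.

F_rel = 152.8%

F_rel = (AUC_test/D_test) / (AUC_ref/D_ref)
      = (4473/600) / (1951/400)
      = 7.455 / 4.8775 = 1.5284 = 152.84%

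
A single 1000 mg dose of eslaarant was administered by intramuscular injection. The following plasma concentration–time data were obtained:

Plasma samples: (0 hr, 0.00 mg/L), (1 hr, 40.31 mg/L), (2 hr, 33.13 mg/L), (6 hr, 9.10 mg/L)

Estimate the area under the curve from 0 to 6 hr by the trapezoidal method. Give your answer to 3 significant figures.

AUC = 141 mg/L·hr

Trapezoidal AUC_0→6:
  [0→1]: (0.00+40.31)/2 × 1 = 20.155
  [1→2]: (40.31+33.13)/2 × 1 = 36.72
  [2→6]: (33.13+9.10)/2 × 4 = 84.46
  Sum = 141.335 mg/L·hr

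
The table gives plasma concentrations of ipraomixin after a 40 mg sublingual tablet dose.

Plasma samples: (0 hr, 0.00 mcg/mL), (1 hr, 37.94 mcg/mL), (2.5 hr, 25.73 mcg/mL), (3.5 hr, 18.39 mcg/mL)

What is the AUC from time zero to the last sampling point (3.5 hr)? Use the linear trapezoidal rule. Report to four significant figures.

Trapezoidal AUC_0→3.5:
  [0→1]: (0.00+37.94)/2 × 1 = 18.97
  [1→2.5]: (37.94+25.73)/2 × 1.5 = 47.7525
  [2.5→3.5]: (25.73+18.39)/2 × 1 = 22.06
  Sum = 88.7825 mcg/mL·hr

AUC = 88.78 mcg/mL·hr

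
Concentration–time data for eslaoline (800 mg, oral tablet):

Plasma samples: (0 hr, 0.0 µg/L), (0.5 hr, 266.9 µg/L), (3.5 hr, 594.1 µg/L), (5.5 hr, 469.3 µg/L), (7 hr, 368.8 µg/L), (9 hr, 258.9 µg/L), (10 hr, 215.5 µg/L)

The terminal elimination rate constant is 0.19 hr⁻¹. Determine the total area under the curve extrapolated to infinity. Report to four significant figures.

Trapezoidal AUC_0→10:
  [0→0.5]: (0.0+266.9)/2 × 0.5 = 66.725
  [0.5→3.5]: (266.9+594.1)/2 × 3 = 1291.5
  [3.5→5.5]: (594.1+469.3)/2 × 2 = 1063.4
  [5.5→7]: (469.3+368.8)/2 × 1.5 = 628.575
  [7→9]: (368.8+258.9)/2 × 2 = 627.7
  [9→10]: (258.9+215.5)/2 × 1 = 237.2
  Sum = 3915.1 µg/L·hr
Extrapolated tail: C_last / k_e = 215.5 / 0.19 = 1134.211
AUC_0→∞ = 3915.1 + 1134.211 = 5049.311 µg/L·hr

AUC = 5049 µg/L·hr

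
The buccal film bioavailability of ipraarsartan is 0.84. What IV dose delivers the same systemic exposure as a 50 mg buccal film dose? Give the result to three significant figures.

Systemic exposure from an extravascular dose = F × D_ev, so the equivalent IV dose is F × D_ev.
D_iv = F × D_ev = 0.84 × 50 = 42 mg

D_iv = 42.0 mg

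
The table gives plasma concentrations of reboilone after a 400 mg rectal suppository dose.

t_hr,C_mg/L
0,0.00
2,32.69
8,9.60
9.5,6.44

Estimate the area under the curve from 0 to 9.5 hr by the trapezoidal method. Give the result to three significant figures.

AUC = 172 mg/L·hr

Trapezoidal AUC_0→9.5:
  [0→2]: (0.00+32.69)/2 × 2 = 32.69
  [2→8]: (32.69+9.60)/2 × 6 = 126.87
  [8→9.5]: (9.60+6.44)/2 × 1.5 = 12.03
  Sum = 171.59 mg/L·hr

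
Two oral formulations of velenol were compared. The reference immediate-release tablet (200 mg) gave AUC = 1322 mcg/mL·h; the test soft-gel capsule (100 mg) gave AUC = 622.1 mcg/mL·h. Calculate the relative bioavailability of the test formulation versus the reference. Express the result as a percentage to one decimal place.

F_rel = 94.1%

F_rel = (AUC_test/D_test) / (AUC_ref/D_ref)
      = (622.1/100) / (1322/200)
      = 6.221 / 6.61 = 0.9411 = 94.11%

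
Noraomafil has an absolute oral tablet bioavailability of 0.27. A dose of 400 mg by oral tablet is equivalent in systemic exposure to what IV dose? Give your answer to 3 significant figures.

Systemic exposure from an extravascular dose = F × D_ev, so the equivalent IV dose is F × D_ev.
D_iv = F × D_ev = 0.27 × 400 = 108 mg

D_iv = 108 mg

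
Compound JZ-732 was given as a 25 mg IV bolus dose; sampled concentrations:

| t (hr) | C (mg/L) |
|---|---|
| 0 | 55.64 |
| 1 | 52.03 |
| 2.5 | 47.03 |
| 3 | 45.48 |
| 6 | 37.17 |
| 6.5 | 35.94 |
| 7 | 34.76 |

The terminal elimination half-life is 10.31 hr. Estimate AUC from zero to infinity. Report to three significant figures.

Trapezoidal AUC_0→7:
  [0→1]: (55.64+52.03)/2 × 1 = 53.835
  [1→2.5]: (52.03+47.03)/2 × 1.5 = 74.295
  [2.5→3]: (47.03+45.48)/2 × 0.5 = 23.1275
  [3→6]: (45.48+37.17)/2 × 3 = 123.975
  [6→6.5]: (37.17+35.94)/2 × 0.5 = 18.2775
  [6.5→7]: (35.94+34.76)/2 × 0.5 = 17.675
  Sum = 311.185 mg/L·hr
k_e = ln2 / t½ = 0.693147 / 10.31 = 0.0672 hr^-1
Extrapolated tail: C_last / k_e = 34.76 / 0.0672 = 517.262
AUC_0→∞ = 311.185 + 517.262 = 828.447 mg/L·hr

AUC = 828 mg/L·hr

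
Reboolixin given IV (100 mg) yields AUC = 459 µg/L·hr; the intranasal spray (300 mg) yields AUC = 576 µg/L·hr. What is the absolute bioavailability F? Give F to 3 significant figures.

F = (AUC_ev / D_ev) / (AUC_iv / D_iv)
  = (576/300) / (459/100)
  = 1.92 / 4.59 = 0.4183

F = 0.418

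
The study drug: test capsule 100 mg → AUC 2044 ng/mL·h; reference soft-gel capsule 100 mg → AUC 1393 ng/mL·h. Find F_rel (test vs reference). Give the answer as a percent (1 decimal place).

F_rel = (AUC_test/D_test) / (AUC_ref/D_ref)
      = (2044/100) / (1393/100)
      = 20.44 / 13.93 = 1.4673 = 146.73%

F_rel = 146.7%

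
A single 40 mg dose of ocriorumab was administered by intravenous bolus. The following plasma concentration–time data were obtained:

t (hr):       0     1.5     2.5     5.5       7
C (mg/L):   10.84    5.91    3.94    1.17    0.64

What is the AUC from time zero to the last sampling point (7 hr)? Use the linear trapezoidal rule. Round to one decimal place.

AUC = 26.5 mg/L·hr

Trapezoidal AUC_0→7:
  [0→1.5]: (10.84+5.91)/2 × 1.5 = 12.5625
  [1.5→2.5]: (5.91+3.94)/2 × 1 = 4.925
  [2.5→5.5]: (3.94+1.17)/2 × 3 = 7.665
  [5.5→7]: (1.17+0.64)/2 × 1.5 = 1.3575
  Sum = 26.51 mg/L·hr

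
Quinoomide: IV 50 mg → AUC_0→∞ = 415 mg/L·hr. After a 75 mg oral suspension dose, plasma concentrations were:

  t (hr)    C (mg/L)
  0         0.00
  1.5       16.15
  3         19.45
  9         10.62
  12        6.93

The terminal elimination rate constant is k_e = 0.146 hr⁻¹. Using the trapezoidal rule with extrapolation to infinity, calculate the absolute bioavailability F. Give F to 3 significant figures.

Trapezoidal AUC_0→12 (oral suspension):
  [0→1.5]: (0.00+16.15)/2 × 1.5 = 12.1125
  [1.5→3]: (16.15+19.45)/2 × 1.5 = 26.7
  [3→9]: (19.45+10.62)/2 × 6 = 90.21
  [9→12]: (10.62+6.93)/2 × 3 = 26.325
  Sum = 155.3475 mg/L·hr
Tail: C_last/k_e = 6.93/0.146 = 47.466
AUC_0→∞ (oral suspension) = 155.3475 + 47.466 = 202.8135 mg/L·hr
F = (AUC_ev/D_ev)/(AUC_iv/D_iv) = (202.8135/75)/(415/50) = 2.70418/8.3 = 0.3258

F = 0.326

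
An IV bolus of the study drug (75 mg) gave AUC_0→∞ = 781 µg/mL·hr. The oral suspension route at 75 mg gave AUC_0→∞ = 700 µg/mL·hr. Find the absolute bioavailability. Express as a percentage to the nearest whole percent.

F = 90%

F = (AUC_ev / D_ev) / (AUC_iv / D_iv)
  = (700/75) / (781/75)
  = 9.33333 / 10.4133 = 0.8963
  = 89.63%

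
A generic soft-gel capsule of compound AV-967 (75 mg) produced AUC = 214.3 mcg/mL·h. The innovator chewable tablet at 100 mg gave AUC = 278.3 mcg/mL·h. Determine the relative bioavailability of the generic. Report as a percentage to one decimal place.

F_rel = (AUC_test/D_test) / (AUC_ref/D_ref)
      = (214.3/75) / (278.3/100)
      = 2.85733 / 2.783 = 1.0267 = 102.67%

F_rel = 102.7%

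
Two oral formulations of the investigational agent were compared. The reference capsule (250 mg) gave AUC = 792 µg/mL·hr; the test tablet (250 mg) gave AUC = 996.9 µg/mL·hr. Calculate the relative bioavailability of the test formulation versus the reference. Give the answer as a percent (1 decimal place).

F_rel = (AUC_test/D_test) / (AUC_ref/D_ref)
      = (996.9/250) / (792/250)
      = 3.9876 / 3.168 = 1.2587 = 125.87%

F_rel = 125.9%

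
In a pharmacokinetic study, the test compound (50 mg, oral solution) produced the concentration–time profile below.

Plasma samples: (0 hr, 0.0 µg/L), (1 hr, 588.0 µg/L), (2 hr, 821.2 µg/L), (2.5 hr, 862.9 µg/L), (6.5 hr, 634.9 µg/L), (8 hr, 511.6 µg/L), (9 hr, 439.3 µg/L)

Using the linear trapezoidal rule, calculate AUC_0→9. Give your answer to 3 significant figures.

AUC = 5750 µg/L·hr

Trapezoidal AUC_0→9:
  [0→1]: (0.0+588.0)/2 × 1 = 294.0
  [1→2]: (588.0+821.2)/2 × 1 = 704.6
  [2→2.5]: (821.2+862.9)/2 × 0.5 = 421.025
  [2.5→6.5]: (862.9+634.9)/2 × 4 = 2995.6
  [6.5→8]: (634.9+511.6)/2 × 1.5 = 859.875
  [8→9]: (511.6+439.3)/2 × 1 = 475.45
  Sum = 5750.55 µg/L·hr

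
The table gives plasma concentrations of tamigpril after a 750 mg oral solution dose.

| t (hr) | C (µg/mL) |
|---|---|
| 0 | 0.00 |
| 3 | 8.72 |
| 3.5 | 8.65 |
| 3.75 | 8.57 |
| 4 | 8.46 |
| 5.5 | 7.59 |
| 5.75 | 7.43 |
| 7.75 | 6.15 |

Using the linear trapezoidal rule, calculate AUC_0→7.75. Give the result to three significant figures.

AUC = 49.2 µg/mL·hr

Trapezoidal AUC_0→7.75:
  [0→3]: (0.00+8.72)/2 × 3 = 13.08
  [3→3.5]: (8.72+8.65)/2 × 0.5 = 4.3425
  [3.5→3.75]: (8.65+8.57)/2 × 0.25 = 2.1525
  [3.75→4]: (8.57+8.46)/2 × 0.25 = 2.12875
  [4→5.5]: (8.46+7.59)/2 × 1.5 = 12.0375
  [5.5→5.75]: (7.59+7.43)/2 × 0.25 = 1.8775
  [5.75→7.75]: (7.43+6.15)/2 × 2 = 13.58
  Sum = 49.19875 µg/mL·hr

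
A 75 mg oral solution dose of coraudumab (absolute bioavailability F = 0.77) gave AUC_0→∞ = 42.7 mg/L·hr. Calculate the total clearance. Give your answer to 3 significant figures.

CL = F × Dose / AUC_0→∞
   = 0.77 × 75 / 42.7 = 1.35246 L/hr

CL = 1.35 L/hr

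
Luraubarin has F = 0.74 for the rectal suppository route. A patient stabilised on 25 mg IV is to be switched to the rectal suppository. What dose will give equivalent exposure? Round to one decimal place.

D_rectal = 33.8 mg

For equal systemic exposure: F × D_ev = D_iv
D_ev = D_iv / F = 25 / 0.74 = 33.7838 mg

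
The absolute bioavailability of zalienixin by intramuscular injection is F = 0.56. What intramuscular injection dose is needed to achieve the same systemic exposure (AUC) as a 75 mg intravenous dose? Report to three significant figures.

For equal systemic exposure: F × D_ev = D_iv
D_ev = D_iv / F = 75 / 0.56 = 133.929 mg

D_intramuscular = 134 mg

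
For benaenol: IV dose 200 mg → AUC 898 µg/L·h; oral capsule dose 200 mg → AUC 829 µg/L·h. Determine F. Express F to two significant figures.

F = 0.92

F = (AUC_ev / D_ev) / (AUC_iv / D_iv)
  = (829/200) / (898/200)
  = 4.145 / 4.49 = 0.9232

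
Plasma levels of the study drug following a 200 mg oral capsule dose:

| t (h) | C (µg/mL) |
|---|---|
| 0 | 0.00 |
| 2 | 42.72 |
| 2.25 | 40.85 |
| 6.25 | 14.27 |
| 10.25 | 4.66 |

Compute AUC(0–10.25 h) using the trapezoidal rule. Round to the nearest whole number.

AUC = 201 µg/mL·h

Trapezoidal AUC_0→10.25:
  [0→2]: (0.00+42.72)/2 × 2 = 42.72
  [2→2.25]: (42.72+40.85)/2 × 0.25 = 10.44625
  [2.25→6.25]: (40.85+14.27)/2 × 4 = 110.24
  [6.25→10.25]: (14.27+4.66)/2 × 4 = 37.86
  Sum = 201.26625 µg/mL·h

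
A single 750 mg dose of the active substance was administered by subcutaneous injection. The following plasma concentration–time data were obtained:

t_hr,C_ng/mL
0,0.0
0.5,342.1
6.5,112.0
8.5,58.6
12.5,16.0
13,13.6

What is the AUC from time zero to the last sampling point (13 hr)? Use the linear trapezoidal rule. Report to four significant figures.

AUC = 1775 ng/mL·hr

Trapezoidal AUC_0→13:
  [0→0.5]: (0.0+342.1)/2 × 0.5 = 85.525
  [0.5→6.5]: (342.1+112.0)/2 × 6 = 1362.3
  [6.5→8.5]: (112.0+58.6)/2 × 2 = 170.6
  [8.5→12.5]: (58.6+16.0)/2 × 4 = 149.2
  [12.5→13]: (16.0+13.6)/2 × 0.5 = 7.4
  Sum = 1775.025 ng/mL·hr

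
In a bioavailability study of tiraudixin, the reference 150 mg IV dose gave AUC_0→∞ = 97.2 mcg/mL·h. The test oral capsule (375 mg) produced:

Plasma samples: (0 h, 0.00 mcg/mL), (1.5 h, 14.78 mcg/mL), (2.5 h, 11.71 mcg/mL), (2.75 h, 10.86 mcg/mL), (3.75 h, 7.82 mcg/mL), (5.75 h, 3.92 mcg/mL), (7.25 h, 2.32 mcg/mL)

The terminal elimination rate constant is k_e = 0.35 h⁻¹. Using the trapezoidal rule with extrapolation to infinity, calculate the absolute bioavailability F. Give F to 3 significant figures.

F = 0.245

Trapezoidal AUC_0→7.25 (oral capsule):
  [0→1.5]: (0.00+14.78)/2 × 1.5 = 11.085
  [1.5→2.5]: (14.78+11.71)/2 × 1 = 13.245
  [2.5→2.75]: (11.71+10.86)/2 × 0.25 = 2.82125
  [2.75→3.75]: (10.86+7.82)/2 × 1 = 9.34
  [3.75→5.75]: (7.82+3.92)/2 × 2 = 11.74
  [5.75→7.25]: (3.92+2.32)/2 × 1.5 = 4.68
  Sum = 52.91125 mcg/mL·h
Tail: C_last/k_e = 2.32/0.35 = 6.629
AUC_0→∞ (oral capsule) = 52.91125 + 6.629 = 59.54025 mcg/mL·h
F = (AUC_ev/D_ev)/(AUC_iv/D_iv) = (59.54025/375)/(97.2/150) = 0.158774/0.648 = 0.2450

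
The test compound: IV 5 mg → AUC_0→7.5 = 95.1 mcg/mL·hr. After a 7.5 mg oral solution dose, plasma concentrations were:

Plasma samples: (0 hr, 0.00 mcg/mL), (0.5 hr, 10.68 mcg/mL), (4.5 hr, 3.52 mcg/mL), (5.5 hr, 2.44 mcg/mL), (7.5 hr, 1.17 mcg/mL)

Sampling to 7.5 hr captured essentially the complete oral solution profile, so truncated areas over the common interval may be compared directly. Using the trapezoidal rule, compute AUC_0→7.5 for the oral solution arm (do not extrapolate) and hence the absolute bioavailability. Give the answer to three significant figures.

Trapezoidal AUC_0→7.5 (oral solution):
  [0→0.5]: (0.00+10.68)/2 × 0.5 = 2.67
  [0.5→4.5]: (10.68+3.52)/2 × 4 = 28.4
  [4.5→5.5]: (3.52+2.44)/2 × 1 = 2.98
  [5.5→7.5]: (2.44+1.17)/2 × 2 = 3.61
  Sum = 37.66 mcg/mL·hr
F = (AUC_ev/D_ev)/(AUC_iv/D_iv) = (37.66/7.5)/(95.1/5) = 5.02133/19.02 = 0.2640

F = 0.264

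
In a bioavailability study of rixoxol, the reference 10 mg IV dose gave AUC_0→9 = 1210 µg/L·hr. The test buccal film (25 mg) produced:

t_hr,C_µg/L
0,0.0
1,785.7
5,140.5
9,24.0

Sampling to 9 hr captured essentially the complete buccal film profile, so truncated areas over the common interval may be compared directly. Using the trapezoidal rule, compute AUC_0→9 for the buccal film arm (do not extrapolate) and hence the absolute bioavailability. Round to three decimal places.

Trapezoidal AUC_0→9 (buccal film):
  [0→1]: (0.0+785.7)/2 × 1 = 392.85
  [1→5]: (785.7+140.5)/2 × 4 = 1852.4
  [5→9]: (140.5+24.0)/2 × 4 = 329.0
  Sum = 2574.25 µg/L·hr
F = (AUC_ev/D_ev)/(AUC_iv/D_iv) = (2574.25/25)/(1210/10) = 102.97/121 = 0.8510

F = 0.851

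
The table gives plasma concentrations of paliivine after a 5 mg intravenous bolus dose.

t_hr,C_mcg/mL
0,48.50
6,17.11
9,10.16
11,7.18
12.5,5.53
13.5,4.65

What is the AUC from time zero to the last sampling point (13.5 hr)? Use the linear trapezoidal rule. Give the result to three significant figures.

AUC = 270 mcg/mL·hr

Trapezoidal AUC_0→13.5:
  [0→6]: (48.50+17.11)/2 × 6 = 196.83
  [6→9]: (17.11+10.16)/2 × 3 = 40.905
  [9→11]: (10.16+7.18)/2 × 2 = 17.34
  [11→12.5]: (7.18+5.53)/2 × 1.5 = 9.5325
  [12.5→13.5]: (5.53+4.65)/2 × 1 = 5.09
  Sum = 269.6975 mcg/mL·hr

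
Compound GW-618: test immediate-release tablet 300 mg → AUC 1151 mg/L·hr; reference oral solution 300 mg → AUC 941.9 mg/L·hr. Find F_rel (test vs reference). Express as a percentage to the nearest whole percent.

F_rel = (AUC_test/D_test) / (AUC_ref/D_ref)
      = (1151/300) / (941.9/300)
      = 3.83667 / 3.13967 = 1.2220 = 122.20%

F_rel = 122%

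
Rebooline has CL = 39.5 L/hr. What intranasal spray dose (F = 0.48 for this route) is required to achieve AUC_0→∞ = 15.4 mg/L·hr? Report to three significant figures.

Dose = 1270 mg

Dose = CL × AUC_0→∞ / F
     = 39.5 × 15.4 / 0.48 = 1267.29 mg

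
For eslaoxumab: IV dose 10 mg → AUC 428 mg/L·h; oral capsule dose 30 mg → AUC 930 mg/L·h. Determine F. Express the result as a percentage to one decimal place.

F = (AUC_ev / D_ev) / (AUC_iv / D_iv)
  = (930/30) / (428/10)
  = 31 / 42.8 = 0.7243
  = 72.43%

F = 72.4%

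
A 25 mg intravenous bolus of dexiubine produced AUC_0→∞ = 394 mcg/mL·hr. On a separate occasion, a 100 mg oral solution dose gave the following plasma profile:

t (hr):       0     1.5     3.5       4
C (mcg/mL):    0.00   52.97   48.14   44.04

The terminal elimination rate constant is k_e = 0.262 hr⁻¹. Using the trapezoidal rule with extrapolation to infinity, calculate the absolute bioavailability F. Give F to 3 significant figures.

Trapezoidal AUC_0→4 (oral solution):
  [0→1.5]: (0.00+52.97)/2 × 1.5 = 39.7275
  [1.5→3.5]: (52.97+48.14)/2 × 2 = 101.11
  [3.5→4]: (48.14+44.04)/2 × 0.5 = 23.045
  Sum = 163.8825 mcg/mL·hr
Tail: C_last/k_e = 44.04/0.262 = 168.092
AUC_0→∞ (oral solution) = 163.8825 + 168.092 = 331.9745 mcg/mL·hr
F = (AUC_ev/D_ev)/(AUC_iv/D_iv) = (331.9745/100)/(394/25) = 3.319745/15.76 = 0.2106

F = 0.211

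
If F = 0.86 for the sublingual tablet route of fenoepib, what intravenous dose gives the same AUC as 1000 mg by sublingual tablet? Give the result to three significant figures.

Systemic exposure from an extravascular dose = F × D_ev, so the equivalent IV dose is F × D_ev.
D_iv = F × D_ev = 0.86 × 1000 = 860 mg

D_iv = 860 mg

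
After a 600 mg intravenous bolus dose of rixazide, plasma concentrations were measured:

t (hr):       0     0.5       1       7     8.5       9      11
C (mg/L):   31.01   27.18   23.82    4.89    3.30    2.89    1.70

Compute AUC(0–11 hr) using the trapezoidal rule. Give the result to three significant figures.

Trapezoidal AUC_0→11:
  [0→0.5]: (31.01+27.18)/2 × 0.5 = 14.5475
  [0.5→1]: (27.18+23.82)/2 × 0.5 = 12.75
  [1→7]: (23.82+4.89)/2 × 6 = 86.13
  [7→8.5]: (4.89+3.30)/2 × 1.5 = 6.1425
  [8.5→9]: (3.30+2.89)/2 × 0.5 = 1.5475
  [9→11]: (2.89+1.70)/2 × 2 = 4.59
  Sum = 125.7075 mg/L·hr

AUC = 126 mg/L·hr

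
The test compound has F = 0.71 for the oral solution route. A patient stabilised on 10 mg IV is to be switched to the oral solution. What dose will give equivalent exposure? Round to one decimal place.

D_oral = 14.1 mg

For equal systemic exposure: F × D_ev = D_iv
D_ev = D_iv / F = 10 / 0.71 = 14.0845 mg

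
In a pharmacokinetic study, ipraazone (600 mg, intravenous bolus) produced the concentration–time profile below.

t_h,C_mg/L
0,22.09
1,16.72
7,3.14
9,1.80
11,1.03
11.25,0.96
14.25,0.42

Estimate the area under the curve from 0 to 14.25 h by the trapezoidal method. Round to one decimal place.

Trapezoidal AUC_0→14.25:
  [0→1]: (22.09+16.72)/2 × 1 = 19.405
  [1→7]: (16.72+3.14)/2 × 6 = 59.58
  [7→9]: (3.14+1.80)/2 × 2 = 4.94
  [9→11]: (1.80+1.03)/2 × 2 = 2.83
  [11→11.25]: (1.03+0.96)/2 × 0.25 = 0.24875
  [11.25→14.25]: (0.96+0.42)/2 × 3 = 2.07
  Sum = 89.07375 mg/L·h

AUC = 89.1 mg/L·h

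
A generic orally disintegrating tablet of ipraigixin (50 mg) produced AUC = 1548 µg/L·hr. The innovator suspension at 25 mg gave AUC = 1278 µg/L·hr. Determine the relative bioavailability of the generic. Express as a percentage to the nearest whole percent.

F_rel = (AUC_test/D_test) / (AUC_ref/D_ref)
      = (1548/50) / (1278/25)
      = 30.96 / 51.12 = 0.6056 = 60.56%

F_rel = 61%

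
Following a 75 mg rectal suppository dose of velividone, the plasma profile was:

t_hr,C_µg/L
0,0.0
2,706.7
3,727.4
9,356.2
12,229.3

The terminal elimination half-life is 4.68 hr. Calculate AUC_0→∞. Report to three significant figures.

AUC = 7100 µg/L·hr

Trapezoidal AUC_0→12:
  [0→2]: (0.0+706.7)/2 × 2 = 706.7
  [2→3]: (706.7+727.4)/2 × 1 = 717.05
  [3→9]: (727.4+356.2)/2 × 6 = 3250.8
  [9→12]: (356.2+229.3)/2 × 3 = 878.25
  Sum = 5552.8 µg/L·hr
k_e = ln2 / t½ = 0.693147 / 4.68 = 0.1481 hr^-1
Extrapolated tail: C_last / k_e = 229.3 / 0.1481 = 1548.278
AUC_0→∞ = 5552.8 + 1548.278 = 7101.078 µg/L·hr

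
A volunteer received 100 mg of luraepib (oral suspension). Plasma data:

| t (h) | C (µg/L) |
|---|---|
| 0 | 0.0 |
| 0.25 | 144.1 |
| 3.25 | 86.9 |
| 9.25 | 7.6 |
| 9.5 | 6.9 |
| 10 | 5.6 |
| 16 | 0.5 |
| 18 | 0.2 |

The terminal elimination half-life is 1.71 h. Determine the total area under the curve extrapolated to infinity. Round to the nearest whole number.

Trapezoidal AUC_0→18:
  [0→0.25]: (0.0+144.1)/2 × 0.25 = 18.0125
  [0.25→3.25]: (144.1+86.9)/2 × 3 = 346.5
  [3.25→9.25]: (86.9+7.6)/2 × 6 = 283.5
  [9.25→9.5]: (7.6+6.9)/2 × 0.25 = 1.8125
  [9.5→10]: (6.9+5.6)/2 × 0.5 = 3.125
  [10→16]: (5.6+0.5)/2 × 6 = 18.3
  [16→18]: (0.5+0.2)/2 × 2 = 0.7
  Sum = 671.95 µg/L·h
k_e = ln2 / t½ = 0.693147 / 1.71 = 0.4053 h^-1
Extrapolated tail: C_last / k_e = 0.2 / 0.4053 = 0.493
AUC_0→∞ = 671.95 + 0.493 = 672.443 µg/L·h

AUC = 672 µg/L·h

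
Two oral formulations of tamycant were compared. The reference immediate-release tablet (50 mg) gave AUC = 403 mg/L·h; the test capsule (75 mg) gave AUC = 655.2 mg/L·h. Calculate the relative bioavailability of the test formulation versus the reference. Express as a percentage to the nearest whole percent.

F_rel = 108%

F_rel = (AUC_test/D_test) / (AUC_ref/D_ref)
      = (655.2/75) / (403/50)
      = 8.736 / 8.06 = 1.0839 = 108.39%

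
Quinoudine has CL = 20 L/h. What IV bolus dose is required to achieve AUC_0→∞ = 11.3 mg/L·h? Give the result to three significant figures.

Dose = 226 mg

Dose_iv = CL × AUC_0→∞
     = 20 × 11.3 = 226 mg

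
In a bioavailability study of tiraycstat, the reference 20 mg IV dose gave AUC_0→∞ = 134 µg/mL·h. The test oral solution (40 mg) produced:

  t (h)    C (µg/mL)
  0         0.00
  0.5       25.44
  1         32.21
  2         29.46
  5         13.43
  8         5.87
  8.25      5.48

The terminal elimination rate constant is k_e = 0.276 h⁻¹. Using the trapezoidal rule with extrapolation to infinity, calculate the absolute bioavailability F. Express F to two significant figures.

Trapezoidal AUC_0→8.25 (oral solution):
  [0→0.5]: (0.00+25.44)/2 × 0.5 = 6.36
  [0.5→1]: (25.44+32.21)/2 × 0.5 = 14.4125
  [1→2]: (32.21+29.46)/2 × 1 = 30.835
  [2→5]: (29.46+13.43)/2 × 3 = 64.335
  [5→8]: (13.43+5.87)/2 × 3 = 28.95
  [8→8.25]: (5.87+5.48)/2 × 0.25 = 1.41875
  Sum = 146.31125 µg/mL·h
Tail: C_last/k_e = 5.48/0.276 = 19.855
AUC_0→∞ (oral solution) = 146.31125 + 19.855 = 166.16625 µg/mL·h
F = (AUC_ev/D_ev)/(AUC_iv/D_iv) = (166.16625/40)/(134/20) = 4.15416/6.7 = 0.6200

F = 0.62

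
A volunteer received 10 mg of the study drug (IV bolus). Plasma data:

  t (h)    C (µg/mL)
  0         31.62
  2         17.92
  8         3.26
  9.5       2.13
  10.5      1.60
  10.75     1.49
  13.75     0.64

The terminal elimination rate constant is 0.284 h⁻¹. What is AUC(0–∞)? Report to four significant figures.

AUC = 124.8 µg/mL·h

Trapezoidal AUC_0→13.75:
  [0→2]: (31.62+17.92)/2 × 2 = 49.54
  [2→8]: (17.92+3.26)/2 × 6 = 63.54
  [8→9.5]: (3.26+2.13)/2 × 1.5 = 4.0425
  [9.5→10.5]: (2.13+1.60)/2 × 1 = 1.865
  [10.5→10.75]: (1.60+1.49)/2 × 0.25 = 0.38625
  [10.75→13.75]: (1.49+0.64)/2 × 3 = 3.195
  Sum = 122.56875 µg/mL·h
Extrapolated tail: C_last / k_e = 0.64 / 0.284 = 2.254
AUC_0→∞ = 122.56875 + 2.254 = 124.82275 µg/mL·h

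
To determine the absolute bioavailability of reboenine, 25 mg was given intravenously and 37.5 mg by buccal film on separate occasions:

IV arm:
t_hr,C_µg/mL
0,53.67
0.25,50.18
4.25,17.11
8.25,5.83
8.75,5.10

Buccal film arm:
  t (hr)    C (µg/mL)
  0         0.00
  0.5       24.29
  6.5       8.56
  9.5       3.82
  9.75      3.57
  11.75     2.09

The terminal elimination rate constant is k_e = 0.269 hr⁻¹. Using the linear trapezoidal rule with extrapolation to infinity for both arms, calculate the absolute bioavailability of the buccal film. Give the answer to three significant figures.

F = 0.426

Trapezoidal AUC_0→8.75 (IV):
  [0→0.25]: (53.67+50.18)/2 × 0.25 = 12.98125
  [0.25→4.25]: (50.18+17.11)/2 × 4 = 134.58
  [4.25→8.25]: (17.11+5.83)/2 × 4 = 45.88
  [8.25→8.75]: (5.83+5.10)/2 × 0.5 = 2.7325
  Sum = 196.17375 µg/mL·hr
IV tail: 5.10/0.269 = 18.959; AUC_iv,0→∞ = 196.17375 + 18.959 = 215.13275 µg/mL·hr
Trapezoidal AUC_0→11.75 (buccal film):
  [0→0.5]: (0.00+24.29)/2 × 0.5 = 6.0725
  [0.5→6.5]: (24.29+8.56)/2 × 6 = 98.55
  [6.5→9.5]: (8.56+3.82)/2 × 3 = 18.57
  [9.5→9.75]: (3.82+3.57)/2 × 0.25 = 0.92375
  [9.75→11.75]: (3.57+2.09)/2 × 2 = 5.66
  Sum = 129.77625 µg/mL·hr
buccal film tail: 2.09/0.269 = 7.770; AUC_ev,0→∞ = 129.77625 + 7.770 = 137.54625 µg/mL·hr
F = (AUC_ev/D_ev)/(AUC_iv/D_iv) = (137.54625/37.5)/(215.13275/25) = 3.6679/8.60531 = 0.4262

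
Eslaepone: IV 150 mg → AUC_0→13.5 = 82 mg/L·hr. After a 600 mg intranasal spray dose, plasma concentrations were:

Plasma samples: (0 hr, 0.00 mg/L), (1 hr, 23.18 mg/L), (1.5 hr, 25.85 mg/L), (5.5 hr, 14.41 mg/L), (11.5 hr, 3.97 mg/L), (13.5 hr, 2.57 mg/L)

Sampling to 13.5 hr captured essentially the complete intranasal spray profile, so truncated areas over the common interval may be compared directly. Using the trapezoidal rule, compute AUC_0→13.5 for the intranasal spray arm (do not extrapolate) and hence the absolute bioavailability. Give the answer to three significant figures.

Trapezoidal AUC_0→13.5 (intranasal spray):
  [0→1]: (0.00+23.18)/2 × 1 = 11.59
  [1→1.5]: (23.18+25.85)/2 × 0.5 = 12.2575
  [1.5→5.5]: (25.85+14.41)/2 × 4 = 80.52
  [5.5→11.5]: (14.41+3.97)/2 × 6 = 55.14
  [11.5→13.5]: (3.97+2.57)/2 × 2 = 6.54
  Sum = 166.0475 mg/L·hr
F = (AUC_ev/D_ev)/(AUC_iv/D_iv) = (166.0475/600)/(82/150) = 0.276746/0.546667 = 0.5062

F = 0.506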